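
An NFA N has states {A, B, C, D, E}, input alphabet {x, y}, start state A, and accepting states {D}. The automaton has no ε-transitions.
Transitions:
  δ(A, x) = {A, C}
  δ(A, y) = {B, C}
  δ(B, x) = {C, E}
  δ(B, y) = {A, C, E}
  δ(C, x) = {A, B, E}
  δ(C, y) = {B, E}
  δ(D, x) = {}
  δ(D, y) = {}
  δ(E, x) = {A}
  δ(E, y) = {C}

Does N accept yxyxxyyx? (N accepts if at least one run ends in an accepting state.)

Start: {A}
read y: {B, C}
read x: {A, B, C, E}
read y: {A, B, C, E}
read x: {A, B, C, E}
read x: {A, B, C, E}
read y: {A, B, C, E}
read y: {A, B, C, E}
read x: {A, B, C, E}
Reachable ∩ accepting = {} — empty.

rejected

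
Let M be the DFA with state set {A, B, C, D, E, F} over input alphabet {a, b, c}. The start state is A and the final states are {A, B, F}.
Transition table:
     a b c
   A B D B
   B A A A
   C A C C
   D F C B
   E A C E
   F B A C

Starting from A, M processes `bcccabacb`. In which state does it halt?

A --b--> D
D --c--> B
B --c--> A
A --c--> B
B --a--> A
A --b--> D
D --a--> F
F --c--> C
C --b--> C

C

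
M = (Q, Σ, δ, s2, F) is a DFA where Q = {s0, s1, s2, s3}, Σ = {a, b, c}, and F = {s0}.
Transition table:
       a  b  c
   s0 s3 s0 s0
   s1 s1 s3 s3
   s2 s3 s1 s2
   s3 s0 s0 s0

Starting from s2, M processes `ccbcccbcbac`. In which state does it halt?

s2 --c--> s2
s2 --c--> s2
s2 --b--> s1
s1 --c--> s3
s3 --c--> s0
s0 --c--> s0
s0 --b--> s0
s0 --c--> s0
s0 --b--> s0
s0 --a--> s3
s3 --c--> s0

s0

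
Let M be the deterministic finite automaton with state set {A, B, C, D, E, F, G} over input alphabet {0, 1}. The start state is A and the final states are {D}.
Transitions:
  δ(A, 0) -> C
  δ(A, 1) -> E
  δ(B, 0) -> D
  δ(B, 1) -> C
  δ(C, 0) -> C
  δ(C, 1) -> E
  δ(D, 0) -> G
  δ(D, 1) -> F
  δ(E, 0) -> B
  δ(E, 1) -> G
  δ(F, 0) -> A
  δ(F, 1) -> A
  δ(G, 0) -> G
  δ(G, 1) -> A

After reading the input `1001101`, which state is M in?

A --1--> E
E --0--> B
B --0--> D
D --1--> F
F --1--> A
A --0--> C
C --1--> E

E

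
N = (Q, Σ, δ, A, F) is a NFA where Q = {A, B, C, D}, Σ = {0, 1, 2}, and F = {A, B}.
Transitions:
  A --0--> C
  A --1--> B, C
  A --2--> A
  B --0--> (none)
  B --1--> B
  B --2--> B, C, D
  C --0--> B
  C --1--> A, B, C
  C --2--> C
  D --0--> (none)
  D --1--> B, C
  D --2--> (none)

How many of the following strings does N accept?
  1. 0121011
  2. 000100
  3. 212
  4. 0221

3

0121011: accepted
000100: rejected
212: accepted
0221: accepted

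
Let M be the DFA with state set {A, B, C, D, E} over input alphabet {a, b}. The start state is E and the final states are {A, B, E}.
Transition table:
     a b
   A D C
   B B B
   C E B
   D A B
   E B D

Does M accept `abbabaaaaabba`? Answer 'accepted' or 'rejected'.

accepted

E --a--> B
B --b--> B
B --b--> B
B --a--> B
B --b--> B
B --a--> B
B --a--> B
B --a--> B
B --a--> B
B --a--> B
B --b--> B
B --b--> B
B --a--> B
End in state B, which is an accepting state.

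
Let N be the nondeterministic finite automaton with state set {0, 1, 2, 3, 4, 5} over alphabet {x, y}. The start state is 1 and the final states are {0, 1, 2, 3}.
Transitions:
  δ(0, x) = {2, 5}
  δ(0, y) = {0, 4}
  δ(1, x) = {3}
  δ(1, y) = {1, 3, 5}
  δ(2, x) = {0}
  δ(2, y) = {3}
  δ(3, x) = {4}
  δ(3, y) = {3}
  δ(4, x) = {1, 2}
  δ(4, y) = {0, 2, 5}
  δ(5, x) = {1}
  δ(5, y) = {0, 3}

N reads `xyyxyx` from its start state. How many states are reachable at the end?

Start: {1}
read x: {3}
read y: {3}
read y: {3}
read x: {4}
read y: {0, 2, 5}
read x: {0, 1, 2, 5}
Final reachable set {0, 1, 2, 5} has 4 states.

4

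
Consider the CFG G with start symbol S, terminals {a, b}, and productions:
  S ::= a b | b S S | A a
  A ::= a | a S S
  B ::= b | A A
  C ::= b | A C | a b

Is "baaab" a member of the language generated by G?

yes

S ⇒ bSS ⇒ bAaS ⇒ baaS ⇒ baaab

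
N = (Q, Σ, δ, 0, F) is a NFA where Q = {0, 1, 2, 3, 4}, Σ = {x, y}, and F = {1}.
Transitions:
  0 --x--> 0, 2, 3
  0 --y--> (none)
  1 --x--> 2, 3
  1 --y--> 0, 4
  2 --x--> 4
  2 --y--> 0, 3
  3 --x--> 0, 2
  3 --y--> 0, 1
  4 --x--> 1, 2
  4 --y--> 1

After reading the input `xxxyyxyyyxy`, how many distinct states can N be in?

4

Start: {0}
read x: {0, 2, 3}
read x: {0, 2, 3, 4}
read x: {0, 1, 2, 3, 4}
read y: {0, 1, 3, 4}
read y: {0, 1, 4}
read x: {0, 1, 2, 3}
read y: {0, 1, 3, 4}
read y: {0, 1, 4}
read y: {0, 1, 4}
read x: {0, 1, 2, 3}
read y: {0, 1, 3, 4}
Final reachable set {0, 1, 3, 4} has 4 states.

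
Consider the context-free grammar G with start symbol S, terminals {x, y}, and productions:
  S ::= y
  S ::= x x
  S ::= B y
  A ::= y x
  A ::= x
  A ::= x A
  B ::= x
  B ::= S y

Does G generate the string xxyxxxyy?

no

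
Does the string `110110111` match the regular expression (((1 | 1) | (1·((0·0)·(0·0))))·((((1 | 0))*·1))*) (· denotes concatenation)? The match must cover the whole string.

yes

Split as 1·10110111: ((1|1)|(1·((0·0)·(0·0)))) matches 1 and ((((1|0))*·1))* matches 10110111.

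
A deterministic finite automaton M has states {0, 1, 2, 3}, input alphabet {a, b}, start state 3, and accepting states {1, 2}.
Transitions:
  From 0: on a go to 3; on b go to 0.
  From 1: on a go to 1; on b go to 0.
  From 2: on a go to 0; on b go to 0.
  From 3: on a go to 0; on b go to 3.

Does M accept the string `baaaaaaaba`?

rejected

3 --b--> 3
3 --a--> 0
0 --a--> 3
3 --a--> 0
0 --a--> 3
3 --a--> 0
0 --a--> 3
3 --a--> 0
0 --b--> 0
0 --a--> 3
End in state 3, which is not an accepting state.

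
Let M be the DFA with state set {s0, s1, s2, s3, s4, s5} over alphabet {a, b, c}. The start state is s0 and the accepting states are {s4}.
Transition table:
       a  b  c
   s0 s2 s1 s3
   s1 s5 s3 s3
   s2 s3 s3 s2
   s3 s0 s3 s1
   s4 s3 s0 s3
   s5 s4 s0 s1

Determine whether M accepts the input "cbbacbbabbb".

rejected

s0 --c--> s3
s3 --b--> s3
s3 --b--> s3
s3 --a--> s0
s0 --c--> s3
s3 --b--> s3
s3 --b--> s3
s3 --a--> s0
s0 --b--> s1
s1 --b--> s3
s3 --b--> s3
End in state s3, which is not an accepting state.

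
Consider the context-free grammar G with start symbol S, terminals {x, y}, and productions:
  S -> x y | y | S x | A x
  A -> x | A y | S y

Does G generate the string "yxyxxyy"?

no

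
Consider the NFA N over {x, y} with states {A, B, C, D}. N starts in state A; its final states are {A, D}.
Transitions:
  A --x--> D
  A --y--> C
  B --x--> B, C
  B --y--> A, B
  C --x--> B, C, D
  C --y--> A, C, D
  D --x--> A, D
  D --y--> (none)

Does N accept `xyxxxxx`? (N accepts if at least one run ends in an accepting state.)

Start: {A}
read x: {D}
read y: {}
The reachable set is empty and stays empty for the remaining 5 symbols.
Reachable ∩ accepting = {} — empty.

rejected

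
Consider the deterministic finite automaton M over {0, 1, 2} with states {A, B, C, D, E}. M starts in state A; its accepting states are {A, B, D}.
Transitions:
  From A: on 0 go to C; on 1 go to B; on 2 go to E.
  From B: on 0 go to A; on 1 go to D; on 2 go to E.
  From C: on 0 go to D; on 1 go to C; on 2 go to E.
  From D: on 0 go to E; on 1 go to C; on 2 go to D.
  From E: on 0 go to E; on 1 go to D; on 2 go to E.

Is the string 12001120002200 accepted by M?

rejected

A --1--> B
B --2--> E
E --0--> E
E --0--> E
E --1--> D
D --1--> C
C --2--> E
E --0--> E
E --0--> E
E --0--> E
E --2--> E
E --2--> E
E --0--> E
E --0--> E
End in state E, which is not an accepting state.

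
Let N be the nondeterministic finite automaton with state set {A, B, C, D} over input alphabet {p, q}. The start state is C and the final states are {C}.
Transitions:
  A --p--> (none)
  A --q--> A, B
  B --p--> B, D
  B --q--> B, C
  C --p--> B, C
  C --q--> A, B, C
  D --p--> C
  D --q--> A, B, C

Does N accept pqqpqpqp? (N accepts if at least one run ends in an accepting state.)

accepted

Start: {C}
read p: {B, C}
read q: {A, B, C}
read q: {A, B, C}
read p: {B, C, D}
read q: {A, B, C}
read p: {B, C, D}
read q: {A, B, C}
read p: {B, C, D}
Reachable ∩ accepting = {C} — nonempty.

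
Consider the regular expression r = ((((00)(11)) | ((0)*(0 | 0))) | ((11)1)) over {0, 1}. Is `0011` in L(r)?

yes

The left alternative (((00)(11))|((0)*(0|0))) matches 0011.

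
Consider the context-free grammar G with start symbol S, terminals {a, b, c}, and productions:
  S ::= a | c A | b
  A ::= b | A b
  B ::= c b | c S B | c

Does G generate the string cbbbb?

S ⇒ cA ⇒ cAb ⇒ cAbb ⇒ cAbbb ⇒ cbbbb

yes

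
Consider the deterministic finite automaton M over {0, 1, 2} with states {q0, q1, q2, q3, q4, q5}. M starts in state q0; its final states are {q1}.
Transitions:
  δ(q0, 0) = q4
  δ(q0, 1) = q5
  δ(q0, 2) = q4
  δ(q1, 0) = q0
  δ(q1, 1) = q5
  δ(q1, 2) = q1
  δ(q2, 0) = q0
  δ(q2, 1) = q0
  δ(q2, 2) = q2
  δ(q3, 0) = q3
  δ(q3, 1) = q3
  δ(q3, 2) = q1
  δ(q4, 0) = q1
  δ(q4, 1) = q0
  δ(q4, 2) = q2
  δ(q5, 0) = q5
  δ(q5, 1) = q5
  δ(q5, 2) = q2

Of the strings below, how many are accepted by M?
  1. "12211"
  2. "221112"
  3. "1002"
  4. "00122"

"12211": rejected
"221112": rejected
"1002": rejected
"00122": rejected

0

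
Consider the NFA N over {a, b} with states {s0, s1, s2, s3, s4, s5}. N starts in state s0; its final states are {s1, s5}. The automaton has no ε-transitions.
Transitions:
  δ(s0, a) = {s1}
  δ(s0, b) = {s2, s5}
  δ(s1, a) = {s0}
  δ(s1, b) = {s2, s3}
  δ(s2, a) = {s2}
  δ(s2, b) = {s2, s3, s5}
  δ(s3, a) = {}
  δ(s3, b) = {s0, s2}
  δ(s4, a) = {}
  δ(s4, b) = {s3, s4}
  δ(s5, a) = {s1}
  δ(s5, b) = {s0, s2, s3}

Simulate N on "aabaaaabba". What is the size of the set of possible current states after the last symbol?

Start: {s0}
read a: {s1}
read a: {s0}
read b: {s2, s5}
read a: {s1, s2}
read a: {s0, s2}
read a: {s1, s2}
read a: {s0, s2}
read b: {s2, s3, s5}
read b: {s0, s2, s3, s5}
read a: {s1, s2}
Final reachable set {s1, s2} has 2 states.

2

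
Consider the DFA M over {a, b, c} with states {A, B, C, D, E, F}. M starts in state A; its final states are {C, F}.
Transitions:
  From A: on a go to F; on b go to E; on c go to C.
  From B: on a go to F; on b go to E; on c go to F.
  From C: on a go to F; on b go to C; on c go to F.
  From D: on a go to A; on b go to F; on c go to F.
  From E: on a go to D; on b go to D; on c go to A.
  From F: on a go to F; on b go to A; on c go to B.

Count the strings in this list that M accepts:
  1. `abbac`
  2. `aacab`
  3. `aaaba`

`abbac`: accepted
`aacab`: rejected
`aaaba`: accepted

2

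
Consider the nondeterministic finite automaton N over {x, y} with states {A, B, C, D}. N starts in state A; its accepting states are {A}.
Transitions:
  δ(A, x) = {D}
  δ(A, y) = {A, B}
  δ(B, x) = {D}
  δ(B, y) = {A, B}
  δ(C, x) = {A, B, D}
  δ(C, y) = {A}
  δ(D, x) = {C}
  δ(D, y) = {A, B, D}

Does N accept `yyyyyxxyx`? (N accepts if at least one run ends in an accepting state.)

rejected

Start: {A}
read y: {A, B}
read y: {A, B}
read y: {A, B}
read y: {A, B}
read y: {A, B}
read x: {D}
read x: {C}
read y: {A}
read x: {D}
Reachable ∩ accepting = {} — empty.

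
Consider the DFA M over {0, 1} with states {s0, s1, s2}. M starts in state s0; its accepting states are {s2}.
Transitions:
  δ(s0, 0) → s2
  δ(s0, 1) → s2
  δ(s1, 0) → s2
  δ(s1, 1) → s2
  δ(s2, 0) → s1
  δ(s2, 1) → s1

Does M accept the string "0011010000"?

rejected

s0 --0--> s2
s2 --0--> s1
s1 --1--> s2
s2 --1--> s1
s1 --0--> s2
s2 --1--> s1
s1 --0--> s2
s2 --0--> s1
s1 --0--> s2
s2 --0--> s1
End in state s1, which is not an accepting state.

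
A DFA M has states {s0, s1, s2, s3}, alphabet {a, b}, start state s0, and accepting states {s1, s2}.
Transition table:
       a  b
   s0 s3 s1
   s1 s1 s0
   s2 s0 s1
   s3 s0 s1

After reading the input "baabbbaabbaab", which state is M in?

s0 --b--> s1
s1 --a--> s1
s1 --a--> s1
s1 --b--> s0
s0 --b--> s1
s1 --b--> s0
s0 --a--> s3
s3 --a--> s0
s0 --b--> s1
s1 --b--> s0
s0 --a--> s3
s3 --a--> s0
s0 --b--> s1

s1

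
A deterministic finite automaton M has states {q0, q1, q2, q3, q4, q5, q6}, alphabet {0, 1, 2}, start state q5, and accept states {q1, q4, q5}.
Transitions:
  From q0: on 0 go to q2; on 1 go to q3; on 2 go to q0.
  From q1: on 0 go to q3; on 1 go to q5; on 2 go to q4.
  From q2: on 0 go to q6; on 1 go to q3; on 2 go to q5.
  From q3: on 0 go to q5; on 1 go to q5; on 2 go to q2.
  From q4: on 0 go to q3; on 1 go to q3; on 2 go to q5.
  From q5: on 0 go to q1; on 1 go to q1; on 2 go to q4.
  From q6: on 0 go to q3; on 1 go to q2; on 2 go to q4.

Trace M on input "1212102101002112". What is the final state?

q4

q5 --1--> q1
q1 --2--> q4
q4 --1--> q3
q3 --2--> q2
q2 --1--> q3
q3 --0--> q5
q5 --2--> q4
q4 --1--> q3
q3 --0--> q5
q5 --1--> q1
q1 --0--> q3
q3 --0--> q5
q5 --2--> q4
q4 --1--> q3
q3 --1--> q5
q5 --2--> q4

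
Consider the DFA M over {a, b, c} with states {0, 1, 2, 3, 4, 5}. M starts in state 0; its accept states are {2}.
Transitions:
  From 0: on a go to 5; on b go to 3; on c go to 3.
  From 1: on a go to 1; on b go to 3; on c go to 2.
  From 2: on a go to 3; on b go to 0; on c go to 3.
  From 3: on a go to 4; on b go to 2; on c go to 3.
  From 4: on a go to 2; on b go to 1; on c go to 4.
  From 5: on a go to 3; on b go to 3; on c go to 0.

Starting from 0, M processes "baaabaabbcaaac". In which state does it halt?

0 --b--> 3
3 --a--> 4
4 --a--> 2
2 --a--> 3
3 --b--> 2
2 --a--> 3
3 --a--> 4
4 --b--> 1
1 --b--> 3
3 --c--> 3
3 --a--> 4
4 --a--> 2
2 --a--> 3
3 --c--> 3

3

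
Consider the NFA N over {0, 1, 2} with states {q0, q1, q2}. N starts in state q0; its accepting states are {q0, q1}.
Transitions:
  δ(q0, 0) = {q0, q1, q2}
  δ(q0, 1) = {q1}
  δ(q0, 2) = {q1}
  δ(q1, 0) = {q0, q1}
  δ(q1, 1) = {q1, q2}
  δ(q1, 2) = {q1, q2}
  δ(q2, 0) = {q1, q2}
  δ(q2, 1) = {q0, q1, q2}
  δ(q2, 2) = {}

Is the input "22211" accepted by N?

Start: {q0}
read 2: {q1}
read 2: {q1, q2}
read 2: {q1, q2}
read 1: {q0, q1, q2}
read 1: {q0, q1, q2}
Reachable ∩ accepting = {q0, q1} — nonempty.

accepted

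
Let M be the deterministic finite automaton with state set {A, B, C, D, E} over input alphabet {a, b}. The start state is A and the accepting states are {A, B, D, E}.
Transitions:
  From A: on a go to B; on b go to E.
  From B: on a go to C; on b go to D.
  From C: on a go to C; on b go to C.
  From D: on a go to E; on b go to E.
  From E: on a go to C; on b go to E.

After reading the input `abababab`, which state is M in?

A --a--> B
B --b--> D
D --a--> E
E --b--> E
E --a--> C
C --b--> C
C --a--> C
C --b--> C

C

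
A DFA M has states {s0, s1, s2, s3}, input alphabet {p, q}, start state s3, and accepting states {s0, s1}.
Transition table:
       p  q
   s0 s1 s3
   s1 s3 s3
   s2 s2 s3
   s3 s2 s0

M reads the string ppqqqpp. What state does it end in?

s2

s3 --p--> s2
s2 --p--> s2
s2 --q--> s3
s3 --q--> s0
s0 --q--> s3
s3 --p--> s2
s2 --p--> s2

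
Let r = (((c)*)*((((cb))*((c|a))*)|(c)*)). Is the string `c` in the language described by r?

yes

Split as ε·c: ((c)*)* matches ε and ((((cb))*((c|a))*)|(c)*) matches c.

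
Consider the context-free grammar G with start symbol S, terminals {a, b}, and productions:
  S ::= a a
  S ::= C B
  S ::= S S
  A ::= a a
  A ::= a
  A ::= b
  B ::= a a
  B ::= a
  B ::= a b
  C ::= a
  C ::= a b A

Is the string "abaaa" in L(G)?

S ⇒ CB ⇒ abAB ⇒ abaB ⇒ abaaa

yes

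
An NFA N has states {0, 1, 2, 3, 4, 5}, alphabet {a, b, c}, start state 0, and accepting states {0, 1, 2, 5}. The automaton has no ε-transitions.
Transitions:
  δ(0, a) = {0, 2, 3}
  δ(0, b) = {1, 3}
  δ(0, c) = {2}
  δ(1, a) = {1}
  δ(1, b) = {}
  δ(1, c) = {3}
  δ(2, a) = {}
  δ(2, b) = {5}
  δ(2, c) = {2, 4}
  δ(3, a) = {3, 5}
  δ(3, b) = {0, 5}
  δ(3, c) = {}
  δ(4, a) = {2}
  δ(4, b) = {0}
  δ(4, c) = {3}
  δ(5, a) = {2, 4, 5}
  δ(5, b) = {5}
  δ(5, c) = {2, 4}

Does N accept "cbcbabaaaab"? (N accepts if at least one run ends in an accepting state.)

Start: {0}
read c: {2}
read b: {5}
read c: {2, 4}
read b: {0, 5}
read a: {0, 2, 3, 4, 5}
read b: {0, 1, 3, 5}
read a: {0, 1, 2, 3, 4, 5}
read a: {0, 1, 2, 3, 4, 5}
read a: {0, 1, 2, 3, 4, 5}
read a: {0, 1, 2, 3, 4, 5}
read b: {0, 1, 3, 5}
Reachable ∩ accepting = {0, 1, 5} — nonempty.

accepted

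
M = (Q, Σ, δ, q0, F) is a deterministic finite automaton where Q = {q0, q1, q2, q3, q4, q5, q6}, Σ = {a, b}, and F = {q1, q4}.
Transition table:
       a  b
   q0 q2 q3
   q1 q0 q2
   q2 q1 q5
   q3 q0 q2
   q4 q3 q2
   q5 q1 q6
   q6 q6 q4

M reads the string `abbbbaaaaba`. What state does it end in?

q0 --a--> q2
q2 --b--> q5
q5 --b--> q6
q6 --b--> q4
q4 --b--> q2
q2 --a--> q1
q1 --a--> q0
q0 --a--> q2
q2 --a--> q1
q1 --b--> q2
q2 --a--> q1

q1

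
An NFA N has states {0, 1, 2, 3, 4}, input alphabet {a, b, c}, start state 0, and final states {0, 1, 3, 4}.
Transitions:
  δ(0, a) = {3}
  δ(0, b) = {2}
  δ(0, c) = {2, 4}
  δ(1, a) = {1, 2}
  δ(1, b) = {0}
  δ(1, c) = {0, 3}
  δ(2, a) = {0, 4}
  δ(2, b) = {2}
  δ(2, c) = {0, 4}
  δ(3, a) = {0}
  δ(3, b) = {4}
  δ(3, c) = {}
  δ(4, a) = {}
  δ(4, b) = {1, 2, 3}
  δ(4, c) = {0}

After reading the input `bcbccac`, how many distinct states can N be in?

Start: {0}
read b: {2}
read c: {0, 4}
read b: {1, 2, 3}
read c: {0, 3, 4}
read c: {0, 2, 4}
read a: {0, 3, 4}
read c: {0, 2, 4}
Final reachable set {0, 2, 4} has 3 states.

3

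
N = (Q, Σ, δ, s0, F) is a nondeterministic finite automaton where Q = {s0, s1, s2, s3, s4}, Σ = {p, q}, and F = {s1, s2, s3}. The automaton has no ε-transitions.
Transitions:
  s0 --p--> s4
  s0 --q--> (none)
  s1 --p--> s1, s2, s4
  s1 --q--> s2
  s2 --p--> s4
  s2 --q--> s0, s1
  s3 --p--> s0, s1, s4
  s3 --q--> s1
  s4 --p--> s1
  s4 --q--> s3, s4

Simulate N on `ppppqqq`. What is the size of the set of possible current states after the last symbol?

5

Start: {s0}
read p: {s4}
read p: {s1}
read p: {s1, s2, s4}
read p: {s1, s2, s4}
read q: {s0, s1, s2, s3, s4}
read q: {s0, s1, s2, s3, s4}
read q: {s0, s1, s2, s3, s4}
Final reachable set {s0, s1, s2, s3, s4} has 5 states.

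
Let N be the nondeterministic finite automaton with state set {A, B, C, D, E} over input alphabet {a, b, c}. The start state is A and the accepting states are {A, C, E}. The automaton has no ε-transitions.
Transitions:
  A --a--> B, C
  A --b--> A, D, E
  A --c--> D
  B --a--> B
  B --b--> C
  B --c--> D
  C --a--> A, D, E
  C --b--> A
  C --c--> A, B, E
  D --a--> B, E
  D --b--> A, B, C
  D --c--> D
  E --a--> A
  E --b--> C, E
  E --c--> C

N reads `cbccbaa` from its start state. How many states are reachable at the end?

Start: {A}
read c: {D}
read b: {A, B, C}
read c: {A, B, D, E}
read c: {C, D}
read b: {A, B, C}
read a: {A, B, C, D, E}
read a: {A, B, C, D, E}
Final reachable set {A, B, C, D, E} has 5 states.

5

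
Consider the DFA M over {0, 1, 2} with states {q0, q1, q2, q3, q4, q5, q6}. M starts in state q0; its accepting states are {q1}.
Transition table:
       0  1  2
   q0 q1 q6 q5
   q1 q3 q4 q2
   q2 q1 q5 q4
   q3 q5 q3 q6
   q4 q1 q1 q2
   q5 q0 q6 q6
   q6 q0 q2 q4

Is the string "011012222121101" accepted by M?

q0 --0--> q1
q1 --1--> q4
q4 --1--> q1
q1 --0--> q3
q3 --1--> q3
q3 --2--> q6
q6 --2--> q4
q4 --2--> q2
q2 --2--> q4
q4 --1--> q1
q1 --2--> q2
q2 --1--> q5
q5 --1--> q6
q6 --0--> q0
q0 --1--> q6
End in state q6, which is not an accepting state.

rejected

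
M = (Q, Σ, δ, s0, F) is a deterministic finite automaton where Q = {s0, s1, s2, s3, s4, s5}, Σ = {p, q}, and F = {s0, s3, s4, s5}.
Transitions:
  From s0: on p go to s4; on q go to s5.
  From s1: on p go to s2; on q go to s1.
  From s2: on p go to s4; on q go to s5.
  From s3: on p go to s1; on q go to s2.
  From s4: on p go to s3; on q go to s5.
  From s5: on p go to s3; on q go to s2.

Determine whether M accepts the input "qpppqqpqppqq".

rejected

s0 --q--> s5
s5 --p--> s3
s3 --p--> s1
s1 --p--> s2
s2 --q--> s5
s5 --q--> s2
s2 --p--> s4
s4 --q--> s5
s5 --p--> s3
s3 --p--> s1
s1 --q--> s1
s1 --q--> s1
End in state s1, which is not an accepting state.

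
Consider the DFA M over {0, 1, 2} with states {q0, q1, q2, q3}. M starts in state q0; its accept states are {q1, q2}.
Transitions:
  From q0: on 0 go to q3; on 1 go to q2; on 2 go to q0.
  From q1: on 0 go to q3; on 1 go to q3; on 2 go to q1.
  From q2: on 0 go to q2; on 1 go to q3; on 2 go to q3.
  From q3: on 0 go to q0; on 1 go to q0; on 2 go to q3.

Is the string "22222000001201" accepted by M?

q0 --2--> q0
q0 --2--> q0
q0 --2--> q0
q0 --2--> q0
q0 --2--> q0
q0 --0--> q3
q3 --0--> q0
q0 --0--> q3
q3 --0--> q0
q0 --0--> q3
q3 --1--> q0
q0 --2--> q0
q0 --0--> q3
q3 --1--> q0
End in state q0, which is not an accepting state.

rejected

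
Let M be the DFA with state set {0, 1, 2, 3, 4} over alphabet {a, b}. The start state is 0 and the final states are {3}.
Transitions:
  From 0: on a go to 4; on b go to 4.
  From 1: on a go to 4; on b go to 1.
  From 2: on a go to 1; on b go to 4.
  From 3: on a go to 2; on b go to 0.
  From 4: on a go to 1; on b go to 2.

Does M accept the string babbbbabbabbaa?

0 --b--> 4
4 --a--> 1
1 --b--> 1
1 --b--> 1
1 --b--> 1
1 --b--> 1
1 --a--> 4
4 --b--> 2
2 --b--> 4
4 --a--> 1
1 --b--> 1
1 --b--> 1
1 --a--> 4
4 --a--> 1
End in state 1, which is not an accepting state.

rejected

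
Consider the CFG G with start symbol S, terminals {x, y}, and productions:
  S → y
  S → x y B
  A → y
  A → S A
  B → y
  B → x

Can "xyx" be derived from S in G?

yes

S ⇒ xyB ⇒ xyx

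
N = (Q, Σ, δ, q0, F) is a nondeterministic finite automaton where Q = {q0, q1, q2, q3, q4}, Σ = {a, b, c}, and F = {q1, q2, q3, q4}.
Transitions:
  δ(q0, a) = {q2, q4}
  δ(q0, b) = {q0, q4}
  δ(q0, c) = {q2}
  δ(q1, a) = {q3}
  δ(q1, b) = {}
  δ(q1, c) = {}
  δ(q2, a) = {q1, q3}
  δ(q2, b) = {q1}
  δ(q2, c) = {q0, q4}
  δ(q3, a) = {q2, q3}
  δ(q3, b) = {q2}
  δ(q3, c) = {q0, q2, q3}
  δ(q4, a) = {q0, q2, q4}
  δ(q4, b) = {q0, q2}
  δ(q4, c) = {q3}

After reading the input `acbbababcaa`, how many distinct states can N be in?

5

Start: {q0}
read a: {q2, q4}
read c: {q0, q3, q4}
read b: {q0, q2, q4}
read b: {q0, q1, q2, q4}
read a: {q0, q1, q2, q3, q4}
read b: {q0, q1, q2, q4}
read a: {q0, q1, q2, q3, q4}
read b: {q0, q1, q2, q4}
read c: {q0, q2, q3, q4}
read a: {q0, q1, q2, q3, q4}
read a: {q0, q1, q2, q3, q4}
Final reachable set {q0, q1, q2, q3, q4} has 5 states.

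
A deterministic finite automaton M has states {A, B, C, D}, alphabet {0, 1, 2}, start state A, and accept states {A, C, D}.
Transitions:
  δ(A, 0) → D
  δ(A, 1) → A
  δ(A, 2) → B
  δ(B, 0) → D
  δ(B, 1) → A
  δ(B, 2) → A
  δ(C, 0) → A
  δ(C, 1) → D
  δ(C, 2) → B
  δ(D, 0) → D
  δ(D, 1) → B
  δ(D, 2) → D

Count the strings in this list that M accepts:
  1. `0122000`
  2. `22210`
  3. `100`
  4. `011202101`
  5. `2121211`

`0122000`: accepted
`22210`: accepted
`100`: accepted
`011202101`: rejected
`2121211`: accepted

4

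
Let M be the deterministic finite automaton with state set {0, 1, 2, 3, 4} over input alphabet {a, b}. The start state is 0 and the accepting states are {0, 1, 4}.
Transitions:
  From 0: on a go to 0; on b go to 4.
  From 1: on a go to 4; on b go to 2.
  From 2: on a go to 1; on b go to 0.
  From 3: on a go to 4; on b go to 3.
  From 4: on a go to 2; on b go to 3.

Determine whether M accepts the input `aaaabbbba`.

0 --a--> 0
0 --a--> 0
0 --a--> 0
0 --a--> 0
0 --b--> 4
4 --b--> 3
3 --b--> 3
3 --b--> 3
3 --a--> 4
End in state 4, which is an accepting state.

accepted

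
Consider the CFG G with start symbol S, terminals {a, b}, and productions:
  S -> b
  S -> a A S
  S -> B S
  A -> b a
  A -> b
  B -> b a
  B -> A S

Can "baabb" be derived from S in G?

S ⇒ BS ⇒ baS ⇒ baaAS ⇒ baabS ⇒ baabb

yes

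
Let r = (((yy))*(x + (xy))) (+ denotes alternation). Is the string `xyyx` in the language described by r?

no

No split of xyyx into u·v has ((yy))* matching u and (x+(xy)) matching v.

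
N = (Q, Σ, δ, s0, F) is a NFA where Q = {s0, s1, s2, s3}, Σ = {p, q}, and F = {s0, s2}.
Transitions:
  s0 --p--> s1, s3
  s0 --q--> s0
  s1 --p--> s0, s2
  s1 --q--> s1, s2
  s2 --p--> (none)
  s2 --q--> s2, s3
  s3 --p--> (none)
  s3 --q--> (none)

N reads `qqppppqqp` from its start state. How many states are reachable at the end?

Start: {s0}
read q: {s0}
read q: {s0}
read p: {s1, s3}
read p: {s0, s2}
read p: {s1, s3}
read p: {s0, s2}
read q: {s0, s2, s3}
read q: {s0, s2, s3}
read p: {s1, s3}
Final reachable set {s1, s3} has 2 states.

2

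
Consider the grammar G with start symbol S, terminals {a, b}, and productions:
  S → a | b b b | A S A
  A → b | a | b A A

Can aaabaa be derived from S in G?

no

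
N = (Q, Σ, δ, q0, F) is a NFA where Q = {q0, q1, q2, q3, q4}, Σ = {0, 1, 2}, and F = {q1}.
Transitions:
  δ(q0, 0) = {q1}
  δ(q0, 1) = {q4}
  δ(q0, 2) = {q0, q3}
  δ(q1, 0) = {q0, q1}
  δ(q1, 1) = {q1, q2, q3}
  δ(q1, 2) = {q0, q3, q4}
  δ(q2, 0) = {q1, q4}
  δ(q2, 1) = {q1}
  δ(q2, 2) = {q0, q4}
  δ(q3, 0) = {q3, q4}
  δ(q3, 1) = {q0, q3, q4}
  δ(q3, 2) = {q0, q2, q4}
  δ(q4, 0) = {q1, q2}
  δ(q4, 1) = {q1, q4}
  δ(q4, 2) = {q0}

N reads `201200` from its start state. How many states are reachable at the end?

Start: {q0}
read 2: {q0, q3}
read 0: {q1, q3, q4}
read 1: {q0, q1, q2, q3, q4}
read 2: {q0, q2, q3, q4}
read 0: {q1, q2, q3, q4}
read 0: {q0, q1, q2, q3, q4}
Final reachable set {q0, q1, q2, q3, q4} has 5 states.

5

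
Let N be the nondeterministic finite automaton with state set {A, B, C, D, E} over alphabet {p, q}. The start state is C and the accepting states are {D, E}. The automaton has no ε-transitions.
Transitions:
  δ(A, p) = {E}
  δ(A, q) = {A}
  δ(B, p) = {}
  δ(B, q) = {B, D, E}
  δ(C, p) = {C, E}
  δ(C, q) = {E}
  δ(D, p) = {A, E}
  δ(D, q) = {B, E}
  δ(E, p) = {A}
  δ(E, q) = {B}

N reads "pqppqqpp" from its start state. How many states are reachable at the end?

Start: {C}
read p: {C, E}
read q: {B, E}
read p: {A}
read p: {E}
read q: {B}
read q: {B, D, E}
read p: {A, E}
read p: {A, E}
Final reachable set {A, E} has 2 states.

2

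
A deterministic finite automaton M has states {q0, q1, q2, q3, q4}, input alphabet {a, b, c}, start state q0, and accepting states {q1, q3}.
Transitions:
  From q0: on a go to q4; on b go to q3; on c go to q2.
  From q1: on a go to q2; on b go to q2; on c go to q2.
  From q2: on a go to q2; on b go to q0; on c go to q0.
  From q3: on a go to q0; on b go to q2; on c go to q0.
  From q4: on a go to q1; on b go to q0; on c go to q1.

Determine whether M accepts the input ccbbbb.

accepted

q0 --c--> q2
q2 --c--> q0
q0 --b--> q3
q3 --b--> q2
q2 --b--> q0
q0 --b--> q3
End in state q3, which is an accepting state.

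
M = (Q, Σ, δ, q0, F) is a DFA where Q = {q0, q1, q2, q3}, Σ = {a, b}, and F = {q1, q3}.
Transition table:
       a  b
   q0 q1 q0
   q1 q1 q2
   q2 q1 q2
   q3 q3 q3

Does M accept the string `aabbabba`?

accepted

q0 --a--> q1
q1 --a--> q1
q1 --b--> q2
q2 --b--> q2
q2 --a--> q1
q1 --b--> q2
q2 --b--> q2
q2 --a--> q1
End in state q1, which is an accepting state.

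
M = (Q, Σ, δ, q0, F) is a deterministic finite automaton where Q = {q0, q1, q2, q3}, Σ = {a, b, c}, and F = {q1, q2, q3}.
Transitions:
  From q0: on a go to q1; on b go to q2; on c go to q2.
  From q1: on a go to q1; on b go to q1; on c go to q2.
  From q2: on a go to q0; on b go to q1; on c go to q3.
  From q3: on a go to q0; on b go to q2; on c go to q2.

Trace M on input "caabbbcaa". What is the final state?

q1

q0 --c--> q2
q2 --a--> q0
q0 --a--> q1
q1 --b--> q1
q1 --b--> q1
q1 --b--> q1
q1 --c--> q2
q2 --a--> q0
q0 --a--> q1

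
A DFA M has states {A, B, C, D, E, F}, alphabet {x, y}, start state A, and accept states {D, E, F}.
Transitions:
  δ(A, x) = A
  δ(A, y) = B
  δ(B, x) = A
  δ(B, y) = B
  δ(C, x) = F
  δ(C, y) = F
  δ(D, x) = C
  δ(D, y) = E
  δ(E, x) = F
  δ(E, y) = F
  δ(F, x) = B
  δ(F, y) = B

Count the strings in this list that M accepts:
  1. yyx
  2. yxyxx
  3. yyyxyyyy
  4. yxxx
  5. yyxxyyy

yyx: rejected
yxyxx: rejected
yyyxyyyy: rejected
yxxx: rejected
yyxxyyy: rejected

0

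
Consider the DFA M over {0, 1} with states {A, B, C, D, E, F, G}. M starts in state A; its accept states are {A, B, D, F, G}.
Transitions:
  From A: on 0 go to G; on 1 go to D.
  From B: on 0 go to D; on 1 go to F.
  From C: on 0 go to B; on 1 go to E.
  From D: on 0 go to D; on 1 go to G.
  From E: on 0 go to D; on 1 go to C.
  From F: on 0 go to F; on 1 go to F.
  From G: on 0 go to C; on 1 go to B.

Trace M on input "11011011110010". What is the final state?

F

A --1--> D
D --1--> G
G --0--> C
C --1--> E
E --1--> C
C --0--> B
B --1--> F
F --1--> F
F --1--> F
F --1--> F
F --0--> F
F --0--> F
F --1--> F
F --0--> F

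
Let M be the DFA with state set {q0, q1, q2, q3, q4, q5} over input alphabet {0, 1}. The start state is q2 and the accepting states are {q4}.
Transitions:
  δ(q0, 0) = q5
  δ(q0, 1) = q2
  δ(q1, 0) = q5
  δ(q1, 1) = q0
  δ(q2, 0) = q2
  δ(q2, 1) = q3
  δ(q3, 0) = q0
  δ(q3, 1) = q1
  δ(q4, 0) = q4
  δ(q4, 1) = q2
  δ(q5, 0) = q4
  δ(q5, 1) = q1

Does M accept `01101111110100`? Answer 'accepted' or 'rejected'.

q2 --0--> q2
q2 --1--> q3
q3 --1--> q1
q1 --0--> q5
q5 --1--> q1
q1 --1--> q0
q0 --1--> q2
q2 --1--> q3
q3 --1--> q1
q1 --1--> q0
q0 --0--> q5
q5 --1--> q1
q1 --0--> q5
q5 --0--> q4
End in state q4, which is an accepting state.

accepted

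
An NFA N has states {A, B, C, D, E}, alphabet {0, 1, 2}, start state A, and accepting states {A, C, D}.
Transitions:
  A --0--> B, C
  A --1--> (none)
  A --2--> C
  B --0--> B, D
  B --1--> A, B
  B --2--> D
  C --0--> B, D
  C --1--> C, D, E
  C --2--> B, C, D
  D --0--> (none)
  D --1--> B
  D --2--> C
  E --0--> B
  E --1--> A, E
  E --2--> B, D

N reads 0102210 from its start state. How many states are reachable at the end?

3

Start: {A}
read 0: {B, C}
read 1: {A, B, C, D, E}
read 0: {B, C, D}
read 2: {B, C, D}
read 2: {B, C, D}
read 1: {A, B, C, D, E}
read 0: {B, C, D}
Final reachable set {B, C, D} has 3 states.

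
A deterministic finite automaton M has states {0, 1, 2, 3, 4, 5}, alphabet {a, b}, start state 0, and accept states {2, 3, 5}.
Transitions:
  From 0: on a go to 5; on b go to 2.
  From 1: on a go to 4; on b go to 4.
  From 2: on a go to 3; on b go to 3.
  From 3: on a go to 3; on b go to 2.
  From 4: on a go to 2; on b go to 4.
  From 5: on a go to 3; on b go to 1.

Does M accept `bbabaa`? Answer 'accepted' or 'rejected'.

accepted

0 --b--> 2
2 --b--> 3
3 --a--> 3
3 --b--> 2
2 --a--> 3
3 --a--> 3
End in state 3, which is an accepting state.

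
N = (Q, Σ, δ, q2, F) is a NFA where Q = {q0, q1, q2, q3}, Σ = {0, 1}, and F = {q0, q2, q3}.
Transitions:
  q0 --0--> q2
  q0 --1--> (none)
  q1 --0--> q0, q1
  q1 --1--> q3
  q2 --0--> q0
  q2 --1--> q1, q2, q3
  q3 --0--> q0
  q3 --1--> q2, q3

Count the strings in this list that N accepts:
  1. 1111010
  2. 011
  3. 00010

1111010: accepted
011: rejected
00010: rejected

1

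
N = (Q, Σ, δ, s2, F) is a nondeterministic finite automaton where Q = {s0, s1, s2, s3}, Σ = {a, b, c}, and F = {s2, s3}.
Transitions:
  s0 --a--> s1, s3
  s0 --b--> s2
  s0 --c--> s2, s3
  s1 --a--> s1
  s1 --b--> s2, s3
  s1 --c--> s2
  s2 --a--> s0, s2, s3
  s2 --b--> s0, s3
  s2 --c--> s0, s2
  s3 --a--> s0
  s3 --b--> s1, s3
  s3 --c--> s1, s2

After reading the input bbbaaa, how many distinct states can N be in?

Start: {s2}
read b: {s0, s3}
read b: {s1, s2, s3}
read b: {s0, s1, s2, s3}
read a: {s0, s1, s2, s3}
read a: {s0, s1, s2, s3}
read a: {s0, s1, s2, s3}
Final reachable set {s0, s1, s2, s3} has 4 states.

4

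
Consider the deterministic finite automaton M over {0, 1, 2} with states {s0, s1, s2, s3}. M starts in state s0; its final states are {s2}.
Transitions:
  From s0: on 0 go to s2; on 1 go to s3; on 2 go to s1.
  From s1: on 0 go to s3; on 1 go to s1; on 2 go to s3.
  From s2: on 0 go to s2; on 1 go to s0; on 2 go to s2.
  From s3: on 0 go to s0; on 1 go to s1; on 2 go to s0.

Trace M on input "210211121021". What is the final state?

s0 --2--> s1
s1 --1--> s1
s1 --0--> s3
s3 --2--> s0
s0 --1--> s3
s3 --1--> s1
s1 --1--> s1
s1 --2--> s3
s3 --1--> s1
s1 --0--> s3
s3 --2--> s0
s0 --1--> s3

s3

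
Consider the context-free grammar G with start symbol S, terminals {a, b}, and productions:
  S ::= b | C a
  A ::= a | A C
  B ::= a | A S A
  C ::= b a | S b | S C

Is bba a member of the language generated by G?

S ⇒ Ca ⇒ Sba ⇒ bba

yes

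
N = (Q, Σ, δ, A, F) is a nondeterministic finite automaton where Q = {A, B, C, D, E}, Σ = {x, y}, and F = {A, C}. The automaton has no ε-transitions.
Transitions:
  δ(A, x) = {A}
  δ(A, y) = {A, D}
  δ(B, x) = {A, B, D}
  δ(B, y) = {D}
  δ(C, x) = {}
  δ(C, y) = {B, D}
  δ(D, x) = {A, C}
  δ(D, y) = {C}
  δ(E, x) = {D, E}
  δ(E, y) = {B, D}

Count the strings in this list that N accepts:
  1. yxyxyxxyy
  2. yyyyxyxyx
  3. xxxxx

yxyxyxxyy: accepted
yyyyxyxyx: accepted
xxxxx: accepted

3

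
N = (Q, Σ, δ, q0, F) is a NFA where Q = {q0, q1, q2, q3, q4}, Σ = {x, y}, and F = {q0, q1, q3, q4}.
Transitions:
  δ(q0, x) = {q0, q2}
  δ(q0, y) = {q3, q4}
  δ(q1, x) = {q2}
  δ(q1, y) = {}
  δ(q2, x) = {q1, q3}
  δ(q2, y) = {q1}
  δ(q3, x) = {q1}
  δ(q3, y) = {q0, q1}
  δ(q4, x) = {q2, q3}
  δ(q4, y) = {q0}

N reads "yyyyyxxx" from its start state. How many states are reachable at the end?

3

Start: {q0}
read y: {q3, q4}
read y: {q0, q1}
read y: {q3, q4}
read y: {q0, q1}
read y: {q3, q4}
read x: {q1, q2, q3}
read x: {q1, q2, q3}
read x: {q1, q2, q3}
Final reachable set {q1, q2, q3} has 3 states.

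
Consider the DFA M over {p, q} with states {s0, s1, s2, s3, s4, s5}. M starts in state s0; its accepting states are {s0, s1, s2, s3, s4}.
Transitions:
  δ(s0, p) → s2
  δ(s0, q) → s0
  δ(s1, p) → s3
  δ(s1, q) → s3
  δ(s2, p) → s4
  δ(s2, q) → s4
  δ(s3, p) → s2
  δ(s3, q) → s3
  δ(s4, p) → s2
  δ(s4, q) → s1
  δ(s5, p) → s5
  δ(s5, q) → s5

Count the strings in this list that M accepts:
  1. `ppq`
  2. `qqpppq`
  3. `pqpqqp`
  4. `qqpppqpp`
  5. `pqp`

`ppq`: accepted
`qqpppq`: accepted
`pqpqqp`: accepted
`qqpppqpp`: accepted
`pqp`: accepted

5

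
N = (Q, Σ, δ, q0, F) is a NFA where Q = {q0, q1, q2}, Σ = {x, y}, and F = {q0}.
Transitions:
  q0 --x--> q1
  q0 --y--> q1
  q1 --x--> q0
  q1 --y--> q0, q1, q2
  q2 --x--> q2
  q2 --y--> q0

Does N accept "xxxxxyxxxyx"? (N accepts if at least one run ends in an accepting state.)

accepted

Start: {q0}
read x: {q1}
read x: {q0}
read x: {q1}
read x: {q0}
read x: {q1}
read y: {q0, q1, q2}
read x: {q0, q1, q2}
read x: {q0, q1, q2}
read x: {q0, q1, q2}
read y: {q0, q1, q2}
read x: {q0, q1, q2}
Reachable ∩ accepting = {q0} — nonempty.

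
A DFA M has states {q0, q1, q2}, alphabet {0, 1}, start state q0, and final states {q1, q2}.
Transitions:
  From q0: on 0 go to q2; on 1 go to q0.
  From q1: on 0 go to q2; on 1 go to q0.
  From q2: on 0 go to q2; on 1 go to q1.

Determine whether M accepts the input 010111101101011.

rejected

q0 --0--> q2
q2 --1--> q1
q1 --0--> q2
q2 --1--> q1
q1 --1--> q0
q0 --1--> q0
q0 --1--> q0
q0 --0--> q2
q2 --1--> q1
q1 --1--> q0
q0 --0--> q2
q2 --1--> q1
q1 --0--> q2
q2 --1--> q1
q1 --1--> q0
End in state q0, which is not an accepting state.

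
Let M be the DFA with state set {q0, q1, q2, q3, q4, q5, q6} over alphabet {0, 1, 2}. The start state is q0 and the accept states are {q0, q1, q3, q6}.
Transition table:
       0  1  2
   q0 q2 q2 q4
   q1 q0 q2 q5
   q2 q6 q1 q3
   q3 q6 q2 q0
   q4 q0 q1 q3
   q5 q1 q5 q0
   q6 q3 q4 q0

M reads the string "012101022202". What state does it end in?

q0

q0 --0--> q2
q2 --1--> q1
q1 --2--> q5
q5 --1--> q5
q5 --0--> q1
q1 --1--> q2
q2 --0--> q6
q6 --2--> q0
q0 --2--> q4
q4 --2--> q3
q3 --0--> q6
q6 --2--> q0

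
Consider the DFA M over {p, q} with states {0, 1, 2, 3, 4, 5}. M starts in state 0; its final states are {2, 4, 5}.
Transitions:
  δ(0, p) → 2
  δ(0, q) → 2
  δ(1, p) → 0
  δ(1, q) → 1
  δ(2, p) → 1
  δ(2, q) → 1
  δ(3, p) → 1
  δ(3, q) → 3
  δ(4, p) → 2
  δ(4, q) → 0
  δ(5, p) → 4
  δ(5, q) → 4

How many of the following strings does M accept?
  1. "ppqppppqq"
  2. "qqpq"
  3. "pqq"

"ppqppppqq": rejected
"qqpq": accepted
"pqq": rejected

1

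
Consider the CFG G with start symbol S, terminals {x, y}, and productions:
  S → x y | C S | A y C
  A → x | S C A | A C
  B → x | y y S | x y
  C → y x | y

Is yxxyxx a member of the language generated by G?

no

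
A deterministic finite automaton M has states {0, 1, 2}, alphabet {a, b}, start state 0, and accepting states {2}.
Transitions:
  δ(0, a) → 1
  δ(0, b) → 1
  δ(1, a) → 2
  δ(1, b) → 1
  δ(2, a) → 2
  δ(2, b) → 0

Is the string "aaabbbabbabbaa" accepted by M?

accepted

0 --a--> 1
1 --a--> 2
2 --a--> 2
2 --b--> 0
0 --b--> 1
1 --b--> 1
1 --a--> 2
2 --b--> 0
0 --b--> 1
1 --a--> 2
2 --b--> 0
0 --b--> 1
1 --a--> 2
2 --a--> 2
End in state 2, which is an accepting state.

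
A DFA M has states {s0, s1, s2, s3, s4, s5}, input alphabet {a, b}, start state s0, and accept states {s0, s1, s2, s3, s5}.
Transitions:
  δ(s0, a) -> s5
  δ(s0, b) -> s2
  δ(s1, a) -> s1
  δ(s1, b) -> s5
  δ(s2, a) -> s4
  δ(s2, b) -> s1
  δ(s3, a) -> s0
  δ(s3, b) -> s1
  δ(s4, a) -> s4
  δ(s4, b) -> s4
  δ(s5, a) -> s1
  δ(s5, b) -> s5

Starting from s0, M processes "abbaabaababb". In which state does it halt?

s0 --a--> s5
s5 --b--> s5
s5 --b--> s5
s5 --a--> s1
s1 --a--> s1
s1 --b--> s5
s5 --a--> s1
s1 --a--> s1
s1 --b--> s5
s5 --a--> s1
s1 --b--> s5
s5 --b--> s5

s5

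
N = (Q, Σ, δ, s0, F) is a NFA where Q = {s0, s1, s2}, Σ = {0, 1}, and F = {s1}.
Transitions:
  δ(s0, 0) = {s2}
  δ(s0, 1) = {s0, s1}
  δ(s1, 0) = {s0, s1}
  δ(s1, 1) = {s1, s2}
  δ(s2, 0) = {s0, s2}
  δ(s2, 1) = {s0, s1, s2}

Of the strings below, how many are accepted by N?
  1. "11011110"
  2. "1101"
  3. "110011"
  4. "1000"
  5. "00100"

"11011110": accepted
"1101": accepted
"110011": accepted
"1000": accepted
"00100": accepted

5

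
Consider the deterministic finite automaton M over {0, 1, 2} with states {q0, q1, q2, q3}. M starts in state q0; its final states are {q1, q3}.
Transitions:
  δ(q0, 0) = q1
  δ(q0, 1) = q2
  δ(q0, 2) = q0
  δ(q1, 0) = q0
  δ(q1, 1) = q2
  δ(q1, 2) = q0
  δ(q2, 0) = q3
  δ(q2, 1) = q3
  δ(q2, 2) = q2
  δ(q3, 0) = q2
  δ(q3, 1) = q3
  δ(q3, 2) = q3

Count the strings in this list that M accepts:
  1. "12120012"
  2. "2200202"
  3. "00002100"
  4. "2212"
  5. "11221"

"12120012": accepted
"2200202": rejected
"00002100": rejected
"2212": rejected
"11221": accepted

2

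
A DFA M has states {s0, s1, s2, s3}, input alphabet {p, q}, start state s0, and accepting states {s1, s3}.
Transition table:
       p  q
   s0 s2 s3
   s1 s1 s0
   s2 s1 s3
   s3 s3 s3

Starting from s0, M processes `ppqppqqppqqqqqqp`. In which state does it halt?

s3

s0 --p--> s2
s2 --p--> s1
s1 --q--> s0
s0 --p--> s2
s2 --p--> s1
s1 --q--> s0
s0 --q--> s3
s3 --p--> s3
s3 --p--> s3
s3 --q--> s3
s3 --q--> s3
s3 --q--> s3
s3 --q--> s3
s3 --q--> s3
s3 --q--> s3
s3 --p--> s3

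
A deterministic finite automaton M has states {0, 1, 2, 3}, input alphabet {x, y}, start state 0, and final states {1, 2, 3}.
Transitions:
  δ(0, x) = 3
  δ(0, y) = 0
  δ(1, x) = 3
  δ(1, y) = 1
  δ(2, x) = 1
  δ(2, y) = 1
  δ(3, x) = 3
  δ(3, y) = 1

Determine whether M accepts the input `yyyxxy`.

0 --y--> 0
0 --y--> 0
0 --y--> 0
0 --x--> 3
3 --x--> 3
3 --y--> 1
End in state 1, which is an accepting state.

accepted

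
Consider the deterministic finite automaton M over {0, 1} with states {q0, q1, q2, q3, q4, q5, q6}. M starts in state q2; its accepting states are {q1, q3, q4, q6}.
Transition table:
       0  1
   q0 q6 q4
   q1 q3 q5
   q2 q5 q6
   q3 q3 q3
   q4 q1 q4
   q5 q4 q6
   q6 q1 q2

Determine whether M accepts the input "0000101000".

q2 --0--> q5
q5 --0--> q4
q4 --0--> q1
q1 --0--> q3
q3 --1--> q3
q3 --0--> q3
q3 --1--> q3
q3 --0--> q3
q3 --0--> q3
q3 --0--> q3
End in state q3, which is an accepting state.

accepted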